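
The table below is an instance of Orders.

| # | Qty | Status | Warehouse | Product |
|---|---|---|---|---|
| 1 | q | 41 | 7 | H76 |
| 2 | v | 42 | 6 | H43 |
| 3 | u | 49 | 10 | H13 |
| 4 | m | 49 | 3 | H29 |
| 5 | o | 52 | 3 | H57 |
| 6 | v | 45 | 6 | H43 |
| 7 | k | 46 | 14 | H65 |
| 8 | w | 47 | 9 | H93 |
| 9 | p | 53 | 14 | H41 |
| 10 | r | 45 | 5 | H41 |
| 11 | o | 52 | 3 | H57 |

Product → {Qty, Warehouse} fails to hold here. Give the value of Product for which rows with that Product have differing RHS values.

Product=H76: row 1 → {Qty,Warehouse} = (q, 7) ✓
Product=H43: rows 2, 6 → {Qty,Warehouse} = (v, 6), (v, 6) ✓
Product=H13: row 3 → {Qty,Warehouse} = (u, 10) ✓
Product=H29: row 4 → {Qty,Warehouse} = (m, 3) ✓
Product=H57: rows 5, 11 → {Qty,Warehouse} = (o, 3), (o, 3) ✓
Product=H65: row 7 → {Qty,Warehouse} = (k, 14) ✓
Product=H93: row 8 → {Qty,Warehouse} = (w, 9) ✓
Product=H41: rows 9, 10 → {Qty,Warehouse} takes values {(p, 14), (r, 5)} — violation
The only Product value with inconsistent RHS is Product=H41.

H41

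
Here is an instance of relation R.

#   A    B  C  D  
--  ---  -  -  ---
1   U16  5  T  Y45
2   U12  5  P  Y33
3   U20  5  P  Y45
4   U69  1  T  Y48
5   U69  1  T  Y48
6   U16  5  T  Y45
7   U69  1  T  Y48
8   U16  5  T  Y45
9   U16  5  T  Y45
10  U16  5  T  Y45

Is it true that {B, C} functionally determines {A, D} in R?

No

(B=5, C=T): rows 1, 6, 8, 9, 10 → {A,D} = (U16, Y45), (U16, Y45), (U16, Y45), (U16, Y45), (U16, Y45) ✓
(B=5, C=P): rows 2, 3 → {A,D} takes values {(U12, Y33), (U20, Y45)} — violation
(B=1, C=T): rows 4, 5, 7 → {A,D} = (U69, Y48), (U69, Y48), (U69, Y48) ✓
Two rows agree on {B, C} but differ on {A, D}, so {B, C} -> {A, D} does not hold.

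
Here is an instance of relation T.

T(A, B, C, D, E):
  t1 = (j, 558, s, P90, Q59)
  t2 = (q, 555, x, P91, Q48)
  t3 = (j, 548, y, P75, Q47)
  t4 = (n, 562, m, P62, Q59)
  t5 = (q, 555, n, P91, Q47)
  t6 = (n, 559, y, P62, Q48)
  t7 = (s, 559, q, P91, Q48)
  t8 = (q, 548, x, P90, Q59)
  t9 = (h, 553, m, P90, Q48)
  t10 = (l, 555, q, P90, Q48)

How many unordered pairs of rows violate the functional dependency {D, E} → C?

3

(D=P90, E=Q59): violating pairs (1,8) — 1 pair.
(D=P91, E=Q48): violating pairs (2,7) — 1 pair.
(D=P90, E=Q48): violating pairs (9,10) — 1 pair.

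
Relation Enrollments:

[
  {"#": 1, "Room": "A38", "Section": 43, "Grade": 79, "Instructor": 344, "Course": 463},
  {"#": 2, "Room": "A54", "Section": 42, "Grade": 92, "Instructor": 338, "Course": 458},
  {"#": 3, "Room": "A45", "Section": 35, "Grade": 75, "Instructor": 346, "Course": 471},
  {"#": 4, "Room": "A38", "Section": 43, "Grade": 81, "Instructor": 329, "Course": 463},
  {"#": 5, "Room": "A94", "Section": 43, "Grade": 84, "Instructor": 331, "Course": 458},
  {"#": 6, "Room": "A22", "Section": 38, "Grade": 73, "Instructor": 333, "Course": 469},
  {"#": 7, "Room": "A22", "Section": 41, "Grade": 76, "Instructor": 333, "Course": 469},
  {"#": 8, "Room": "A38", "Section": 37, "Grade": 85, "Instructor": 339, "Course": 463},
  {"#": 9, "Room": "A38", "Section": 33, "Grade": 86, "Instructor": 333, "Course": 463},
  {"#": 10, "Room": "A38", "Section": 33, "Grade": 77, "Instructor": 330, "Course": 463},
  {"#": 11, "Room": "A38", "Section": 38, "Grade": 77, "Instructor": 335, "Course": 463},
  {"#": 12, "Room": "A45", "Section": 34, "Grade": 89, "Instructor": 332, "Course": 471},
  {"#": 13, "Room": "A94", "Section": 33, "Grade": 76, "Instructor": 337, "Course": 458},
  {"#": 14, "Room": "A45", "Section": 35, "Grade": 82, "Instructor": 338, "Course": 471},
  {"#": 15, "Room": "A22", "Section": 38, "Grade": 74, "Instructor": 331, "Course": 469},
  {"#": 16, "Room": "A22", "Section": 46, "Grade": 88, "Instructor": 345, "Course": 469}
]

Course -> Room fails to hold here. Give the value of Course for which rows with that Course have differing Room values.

458

Course=463: rows 1, 4, 8, 9, 10, 11 → Room = A38, A38, A38, A38, A38, A38 ✓
Course=458: rows 2, 5, 13 → Room takes values {A54, A94} — violation
Course=471: rows 3, 12, 14 → Room = A45, A45, A45 ✓
Course=469: rows 6, 7, 15, 16 → Room = A22, A22, A22, A22 ✓
The only Course value with inconsistent Room is Course=458.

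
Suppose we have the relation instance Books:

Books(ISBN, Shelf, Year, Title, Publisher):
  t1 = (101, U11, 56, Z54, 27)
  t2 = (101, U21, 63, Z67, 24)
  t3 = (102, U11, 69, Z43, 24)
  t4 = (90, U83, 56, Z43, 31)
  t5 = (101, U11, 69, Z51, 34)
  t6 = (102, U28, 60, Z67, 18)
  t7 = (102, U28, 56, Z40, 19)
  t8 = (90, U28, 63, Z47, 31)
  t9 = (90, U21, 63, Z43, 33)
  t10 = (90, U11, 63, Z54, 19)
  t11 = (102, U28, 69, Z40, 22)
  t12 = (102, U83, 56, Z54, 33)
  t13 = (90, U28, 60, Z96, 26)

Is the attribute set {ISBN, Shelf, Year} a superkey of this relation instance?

Yes

All 13 rows have distinct {ISBN, Shelf, Year} values, so {ISBN, Shelf, Year} → (all attributes) holds and {ISBN, Shelf, Year} is a superkey.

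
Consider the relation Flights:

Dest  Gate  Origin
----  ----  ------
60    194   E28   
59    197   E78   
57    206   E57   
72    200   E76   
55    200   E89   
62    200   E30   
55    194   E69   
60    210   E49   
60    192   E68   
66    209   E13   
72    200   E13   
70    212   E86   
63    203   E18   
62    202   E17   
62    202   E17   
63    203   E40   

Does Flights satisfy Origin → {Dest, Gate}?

Origin=E28: 1 row → {Dest,Gate} = (60, 194) ✓
Origin=E78: 1 row → {Dest,Gate} = (59, 197) ✓
Origin=E57: 1 row → {Dest,Gate} = (57, 206) ✓
Origin=E76: 1 row → {Dest,Gate} = (72, 200) ✓
Origin=E89: 1 row → {Dest,Gate} = (55, 200) ✓
Origin=E30: 1 row → {Dest,Gate} = (62, 200) ✓
Origin=E69: 1 row → {Dest,Gate} = (55, 194) ✓
Origin=E49: 1 row → {Dest,Gate} = (60, 210) ✓
Origin=E68: 1 row → {Dest,Gate} = (60, 192) ✓
Origin=E13: 2 rows → {Dest,Gate} takes values {(66, 209), (72, 200)} — violation
Origin=E86: 1 row → {Dest,Gate} = (70, 212) ✓
Origin=E18: 1 row → {Dest,Gate} = (63, 203) ✓
Origin=E17: 2 rows → {Dest,Gate} = (62, 202), (62, 202) ✓
Origin=E40: 1 row → {Dest,Gate} = (63, 203) ✓
Two rows agree on Origin but differ on {Dest, Gate}, so Origin → {Dest, Gate} does not hold.

No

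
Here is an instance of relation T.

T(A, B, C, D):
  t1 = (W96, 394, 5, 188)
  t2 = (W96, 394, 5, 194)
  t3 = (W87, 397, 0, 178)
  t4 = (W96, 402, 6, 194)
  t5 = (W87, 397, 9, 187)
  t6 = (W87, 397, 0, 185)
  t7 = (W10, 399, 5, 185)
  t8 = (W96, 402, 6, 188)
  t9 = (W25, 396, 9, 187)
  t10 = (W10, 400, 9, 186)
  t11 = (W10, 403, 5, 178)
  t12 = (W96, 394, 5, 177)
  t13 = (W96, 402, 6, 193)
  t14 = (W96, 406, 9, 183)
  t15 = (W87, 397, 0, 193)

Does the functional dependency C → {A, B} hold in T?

No

C=5: rows 1, 2, 7, 11, 12 → {A,B} takes values {(W96, 394), (W10, 399), (W10, 403)} — violation
C=0: rows 3, 6, 15 → {A,B} = (W87, 397), (W87, 397), (W87, 397) ✓
C=6: rows 4, 8, 13 → {A,B} = (W96, 402), (W96, 402), (W96, 402) ✓
C=9: rows 5, 9, 10, 14 → {A,B} takes values {(W87, 397), (W25, 396), (W10, 400), (W96, 406)} — violation
Two rows agree on C but differ on {A, B}, so C → {A, B} does not hold.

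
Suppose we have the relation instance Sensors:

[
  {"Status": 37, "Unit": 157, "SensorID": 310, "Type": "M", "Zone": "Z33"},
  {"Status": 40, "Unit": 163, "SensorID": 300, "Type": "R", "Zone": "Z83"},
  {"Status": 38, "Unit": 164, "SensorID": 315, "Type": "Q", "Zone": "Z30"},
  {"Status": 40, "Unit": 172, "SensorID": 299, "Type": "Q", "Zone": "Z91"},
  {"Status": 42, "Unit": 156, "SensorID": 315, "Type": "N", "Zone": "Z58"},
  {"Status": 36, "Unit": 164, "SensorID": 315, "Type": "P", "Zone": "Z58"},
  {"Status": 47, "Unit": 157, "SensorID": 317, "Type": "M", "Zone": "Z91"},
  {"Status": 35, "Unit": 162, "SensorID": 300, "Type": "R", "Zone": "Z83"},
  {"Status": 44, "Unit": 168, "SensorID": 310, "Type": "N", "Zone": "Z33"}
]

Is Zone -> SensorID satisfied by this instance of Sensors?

No

Zone=Z33: 2 rows → SensorID = 310, 310 ✓
Zone=Z83: 2 rows → SensorID = 300, 300 ✓
Zone=Z30: 1 row → SensorID = 315 ✓
Zone=Z91: 2 rows → SensorID takes values {299, 317} — violation
Zone=Z58: 2 rows → SensorID = 315, 315 ✓
Two rows agree on Zone but differ on SensorID, so Zone -> SensorID does not hold.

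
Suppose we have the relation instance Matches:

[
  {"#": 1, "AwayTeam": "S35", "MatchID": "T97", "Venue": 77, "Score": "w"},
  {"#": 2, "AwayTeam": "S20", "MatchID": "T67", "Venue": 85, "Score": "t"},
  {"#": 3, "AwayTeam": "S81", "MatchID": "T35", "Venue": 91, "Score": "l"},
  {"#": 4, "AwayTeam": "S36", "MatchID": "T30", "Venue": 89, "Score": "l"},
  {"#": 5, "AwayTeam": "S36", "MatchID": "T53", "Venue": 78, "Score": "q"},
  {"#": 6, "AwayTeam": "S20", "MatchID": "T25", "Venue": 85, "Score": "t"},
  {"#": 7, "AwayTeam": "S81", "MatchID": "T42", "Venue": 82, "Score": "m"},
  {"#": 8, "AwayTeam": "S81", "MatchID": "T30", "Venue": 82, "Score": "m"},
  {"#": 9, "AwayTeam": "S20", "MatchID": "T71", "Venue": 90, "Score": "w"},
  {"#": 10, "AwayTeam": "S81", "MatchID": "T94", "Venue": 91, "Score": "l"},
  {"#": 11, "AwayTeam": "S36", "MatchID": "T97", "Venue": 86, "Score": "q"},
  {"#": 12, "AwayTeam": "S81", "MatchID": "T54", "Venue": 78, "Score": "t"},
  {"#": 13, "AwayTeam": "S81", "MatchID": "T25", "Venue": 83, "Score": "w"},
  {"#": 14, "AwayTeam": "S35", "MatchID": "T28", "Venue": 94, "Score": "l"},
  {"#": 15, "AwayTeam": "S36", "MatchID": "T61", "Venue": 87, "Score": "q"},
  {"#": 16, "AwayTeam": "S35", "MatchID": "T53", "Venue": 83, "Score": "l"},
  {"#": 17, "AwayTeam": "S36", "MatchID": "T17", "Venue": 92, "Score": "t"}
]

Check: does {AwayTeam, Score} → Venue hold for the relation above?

(AwayTeam=S35, Score=w): row 1 → Venue = 77 ✓
(AwayTeam=S20, Score=t): rows 2, 6 → Venue = 85, 85 ✓
(AwayTeam=S81, Score=l): rows 3, 10 → Venue = 91, 91 ✓
(AwayTeam=S36, Score=l): row 4 → Venue = 89 ✓
(AwayTeam=S36, Score=q): rows 5, 11, 15 → Venue takes values {78, 86, 87} — violation
(AwayTeam=S81, Score=m): rows 7, 8 → Venue = 82, 82 ✓
(AwayTeam=S20, Score=w): row 9 → Venue = 90 ✓
(AwayTeam=S81, Score=t): row 12 → Venue = 78 ✓
(AwayTeam=S81, Score=w): row 13 → Venue = 83 ✓
(AwayTeam=S35, Score=l): rows 14, 16 → Venue takes values {94, 83} — violation
(AwayTeam=S36, Score=t): row 17 → Venue = 92 ✓
Two rows agree on {AwayTeam, Score} but differ on Venue, so {AwayTeam, Score} → Venue does not hold.

No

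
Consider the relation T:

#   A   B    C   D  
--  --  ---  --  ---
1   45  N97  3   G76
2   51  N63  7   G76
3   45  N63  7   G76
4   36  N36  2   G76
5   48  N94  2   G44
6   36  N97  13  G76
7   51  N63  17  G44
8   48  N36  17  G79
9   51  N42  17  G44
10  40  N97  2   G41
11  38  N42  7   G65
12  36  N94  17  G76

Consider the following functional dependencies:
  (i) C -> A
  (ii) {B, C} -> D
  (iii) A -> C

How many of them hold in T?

(i) C -> A: C=7: rows 2, 3, 11 → A takes values {51, 45, 38} — violation; C=2: rows 4, 5, 10 → A takes values {36, 48, 40} — violation; C=17: rows 7, 8, 9, 12 → A takes values {51, 48, 36} — violation — fails.
(ii) {B, C} -> D: every LHS value maps to a single RHS value — holds.
(iii) A -> C: A=45: rows 1, 3 → C takes values {3, 7} — violation; A=51: rows 2, 7, 9 → C takes values {7, 17} — violation; A=36: rows 4, 6, 12 → C takes values {2, 13, 17} — violation; A=48: rows 5, 8 → C takes values {2, 17} — violation — fails.
1 of the 3 dependencies holds.

1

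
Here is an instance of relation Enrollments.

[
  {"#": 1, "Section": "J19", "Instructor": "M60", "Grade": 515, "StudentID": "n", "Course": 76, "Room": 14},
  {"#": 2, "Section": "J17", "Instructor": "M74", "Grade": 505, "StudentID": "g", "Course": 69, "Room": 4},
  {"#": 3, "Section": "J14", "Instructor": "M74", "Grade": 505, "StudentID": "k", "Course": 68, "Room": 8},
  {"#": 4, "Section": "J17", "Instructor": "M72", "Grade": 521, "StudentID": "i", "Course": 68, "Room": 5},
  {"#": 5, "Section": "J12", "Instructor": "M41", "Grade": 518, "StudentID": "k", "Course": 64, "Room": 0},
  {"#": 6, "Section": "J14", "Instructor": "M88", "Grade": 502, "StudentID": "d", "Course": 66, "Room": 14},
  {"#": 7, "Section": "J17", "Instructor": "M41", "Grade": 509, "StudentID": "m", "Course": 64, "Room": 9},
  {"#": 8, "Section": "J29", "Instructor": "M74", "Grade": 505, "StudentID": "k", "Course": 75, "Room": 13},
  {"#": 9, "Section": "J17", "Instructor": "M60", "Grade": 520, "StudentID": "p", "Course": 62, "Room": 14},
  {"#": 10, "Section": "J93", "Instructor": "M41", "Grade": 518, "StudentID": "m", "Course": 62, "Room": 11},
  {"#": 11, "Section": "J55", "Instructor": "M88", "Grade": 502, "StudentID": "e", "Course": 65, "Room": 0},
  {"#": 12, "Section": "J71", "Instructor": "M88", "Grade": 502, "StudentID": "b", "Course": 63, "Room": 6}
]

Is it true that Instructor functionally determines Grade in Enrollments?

Instructor=M60: rows 1, 9 → Grade takes values {515, 520} — violation
Instructor=M74: rows 2, 3, 8 → Grade = 505, 505, 505 ✓
Instructor=M72: row 4 → Grade = 521 ✓
Instructor=M41: rows 5, 7, 10 → Grade takes values {518, 509} — violation
Instructor=M88: rows 6, 11, 12 → Grade = 502, 502, 502 ✓
Two rows agree on Instructor but differ on Grade, so Instructor → Grade does not hold.

No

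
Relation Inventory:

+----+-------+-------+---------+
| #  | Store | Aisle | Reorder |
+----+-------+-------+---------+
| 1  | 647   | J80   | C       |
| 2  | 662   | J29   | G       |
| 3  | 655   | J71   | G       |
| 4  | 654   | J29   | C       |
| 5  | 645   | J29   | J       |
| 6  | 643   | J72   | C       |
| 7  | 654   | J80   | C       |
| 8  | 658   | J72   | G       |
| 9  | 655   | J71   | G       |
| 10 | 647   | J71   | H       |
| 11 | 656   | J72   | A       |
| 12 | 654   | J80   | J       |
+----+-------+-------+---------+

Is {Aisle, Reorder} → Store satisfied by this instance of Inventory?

(Aisle=J80, Reorder=C): rows 1, 7 → Store takes values {647, 654} — violation
(Aisle=J29, Reorder=G): row 2 → Store = 662 ✓
(Aisle=J71, Reorder=G): rows 3, 9 → Store = 655, 655 ✓
(Aisle=J29, Reorder=C): row 4 → Store = 654 ✓
(Aisle=J29, Reorder=J): row 5 → Store = 645 ✓
(Aisle=J72, Reorder=C): row 6 → Store = 643 ✓
(Aisle=J72, Reorder=G): row 8 → Store = 658 ✓
(Aisle=J71, Reorder=H): row 10 → Store = 647 ✓
(Aisle=J72, Reorder=A): row 11 → Store = 656 ✓
(Aisle=J80, Reorder=J): row 12 → Store = 654 ✓
Two rows agree on {Aisle, Reorder} but differ on Store, so {Aisle, Reorder} → Store does not hold.

No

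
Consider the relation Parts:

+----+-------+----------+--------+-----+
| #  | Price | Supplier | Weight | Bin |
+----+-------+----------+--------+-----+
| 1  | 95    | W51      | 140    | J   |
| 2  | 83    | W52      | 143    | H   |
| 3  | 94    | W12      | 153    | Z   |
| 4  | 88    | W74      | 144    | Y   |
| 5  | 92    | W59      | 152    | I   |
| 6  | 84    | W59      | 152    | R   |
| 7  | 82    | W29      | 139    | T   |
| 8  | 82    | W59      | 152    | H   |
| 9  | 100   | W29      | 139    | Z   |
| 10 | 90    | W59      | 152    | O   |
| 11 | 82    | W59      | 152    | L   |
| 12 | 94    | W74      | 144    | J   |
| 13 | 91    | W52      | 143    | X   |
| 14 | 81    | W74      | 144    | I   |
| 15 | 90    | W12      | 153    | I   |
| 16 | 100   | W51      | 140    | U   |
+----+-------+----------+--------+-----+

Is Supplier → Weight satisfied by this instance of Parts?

Supplier=W51: rows 1, 16 → Weight = 140, 140 ✓
Supplier=W52: rows 2, 13 → Weight = 143, 143 ✓
Supplier=W12: rows 3, 15 → Weight = 153, 153 ✓
Supplier=W74: rows 4, 12, 14 → Weight = 144, 144, 144 ✓
Supplier=W59: rows 5, 6, 8, 10, 11 → Weight = 152, 152, 152, 152, 152 ✓
Supplier=W29: rows 7, 9 → Weight = 139, 139 ✓
Every Supplier value is associated with a single Weight value, so Supplier → Weight holds.

Yes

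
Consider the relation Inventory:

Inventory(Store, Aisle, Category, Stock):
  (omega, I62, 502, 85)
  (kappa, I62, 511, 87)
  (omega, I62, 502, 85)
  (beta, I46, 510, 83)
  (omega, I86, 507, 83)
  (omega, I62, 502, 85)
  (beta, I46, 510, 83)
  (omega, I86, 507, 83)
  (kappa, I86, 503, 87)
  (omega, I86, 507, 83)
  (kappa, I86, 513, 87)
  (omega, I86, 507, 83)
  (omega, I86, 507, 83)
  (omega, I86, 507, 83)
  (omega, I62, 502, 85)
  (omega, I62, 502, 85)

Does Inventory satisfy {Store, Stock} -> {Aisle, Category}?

(Store=omega, Stock=85): 5 rows → {Aisle,Category} = (I62, 502), (I62, 502), (I62, 502), (I62, 502), (I62, 502) ✓
(Store=kappa, Stock=87): 3 rows → {Aisle,Category} takes values {(I62, 511), (I86, 503), (I86, 513)} — violation
(Store=beta, Stock=83): 2 rows → {Aisle,Category} = (I46, 510), (I46, 510) ✓
(Store=omega, Stock=83): 6 rows → {Aisle,Category} = (I86, 507), (I86, 507), (I86, 507), (I86, 507), (I86, 507), (I86, 507) ✓
Two rows agree on {Store, Stock} but differ on {Aisle, Category}, so {Store, Stock} -> {Aisle, Category} does not hold.

No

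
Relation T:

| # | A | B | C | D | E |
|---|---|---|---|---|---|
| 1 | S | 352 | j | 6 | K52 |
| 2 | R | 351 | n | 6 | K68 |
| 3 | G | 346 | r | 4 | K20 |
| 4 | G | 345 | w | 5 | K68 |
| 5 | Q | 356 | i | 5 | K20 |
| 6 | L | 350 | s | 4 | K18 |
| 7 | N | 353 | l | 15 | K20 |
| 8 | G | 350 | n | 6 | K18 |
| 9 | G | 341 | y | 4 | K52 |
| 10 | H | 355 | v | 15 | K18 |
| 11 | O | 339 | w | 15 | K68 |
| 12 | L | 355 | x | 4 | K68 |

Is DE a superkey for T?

All 12 rows have distinct DE values, so DE → (all attributes) holds and DE is a superkey.

Yes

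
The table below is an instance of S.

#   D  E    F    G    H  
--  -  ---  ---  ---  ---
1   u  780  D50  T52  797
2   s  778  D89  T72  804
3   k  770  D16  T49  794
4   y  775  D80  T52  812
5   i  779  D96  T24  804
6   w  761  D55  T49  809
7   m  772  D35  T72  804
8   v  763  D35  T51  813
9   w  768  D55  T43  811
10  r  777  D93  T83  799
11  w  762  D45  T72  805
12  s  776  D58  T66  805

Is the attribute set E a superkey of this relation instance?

All 12 rows have distinct E values, so E → (all attributes) holds and E is a superkey.

Yes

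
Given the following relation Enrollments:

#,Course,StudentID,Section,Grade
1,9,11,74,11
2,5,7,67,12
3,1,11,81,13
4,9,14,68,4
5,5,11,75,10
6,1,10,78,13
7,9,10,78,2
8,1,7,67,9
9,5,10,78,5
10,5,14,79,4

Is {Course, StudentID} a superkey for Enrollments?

All 10 rows have distinct {Course, StudentID} values, so {Course, StudentID} → (all attributes) holds and {Course, StudentID} is a superkey.

Yes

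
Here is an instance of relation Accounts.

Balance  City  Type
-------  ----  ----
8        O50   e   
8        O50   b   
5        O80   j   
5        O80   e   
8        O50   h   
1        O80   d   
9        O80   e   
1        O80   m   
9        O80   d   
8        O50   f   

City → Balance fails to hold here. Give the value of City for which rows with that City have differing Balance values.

O80

City=O50: 4 rows → Balance = 8, 8, 8, 8 ✓
City=O80: 6 rows → Balance takes values {5, 1, 9} — violation
The only City value with inconsistent Balance is City=O80.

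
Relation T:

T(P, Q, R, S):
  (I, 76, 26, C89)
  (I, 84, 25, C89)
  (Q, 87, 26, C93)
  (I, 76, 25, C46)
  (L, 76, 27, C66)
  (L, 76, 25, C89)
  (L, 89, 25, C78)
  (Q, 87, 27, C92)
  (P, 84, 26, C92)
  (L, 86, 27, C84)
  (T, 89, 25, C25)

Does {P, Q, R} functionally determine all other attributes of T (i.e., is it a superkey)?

Yes

All 11 rows have distinct {P, Q, R} values, so {P, Q, R} → (all attributes) holds and {P, Q, R} is a superkey.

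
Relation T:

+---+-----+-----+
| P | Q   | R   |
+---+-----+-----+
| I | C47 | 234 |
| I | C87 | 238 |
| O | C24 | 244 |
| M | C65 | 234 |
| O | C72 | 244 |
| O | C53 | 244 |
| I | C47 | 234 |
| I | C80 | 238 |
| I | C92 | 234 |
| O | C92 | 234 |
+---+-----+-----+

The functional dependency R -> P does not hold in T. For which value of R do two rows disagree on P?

R=234: 5 rows → P takes values {I, M, O} — violation
R=238: 2 rows → P = I, I ✓
R=244: 3 rows → P = O, O, O ✓
The only R value with inconsistent P is R=234.

234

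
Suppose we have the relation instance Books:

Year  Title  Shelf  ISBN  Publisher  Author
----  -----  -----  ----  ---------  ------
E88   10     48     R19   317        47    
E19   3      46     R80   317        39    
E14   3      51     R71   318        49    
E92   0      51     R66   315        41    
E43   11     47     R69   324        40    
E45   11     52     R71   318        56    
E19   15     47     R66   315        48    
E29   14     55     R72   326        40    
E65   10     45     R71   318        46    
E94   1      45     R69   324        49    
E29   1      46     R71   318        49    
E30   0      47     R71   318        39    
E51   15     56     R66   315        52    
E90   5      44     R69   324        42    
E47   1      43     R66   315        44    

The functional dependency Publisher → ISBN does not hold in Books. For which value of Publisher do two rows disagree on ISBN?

317

Publisher=317: 2 rows → ISBN takes values {R19, R80} — violation
Publisher=318: 5 rows → ISBN = R71, R71, R71, R71, R71 ✓
Publisher=315: 4 rows → ISBN = R66, R66, R66, R66 ✓
Publisher=324: 3 rows → ISBN = R69, R69, R69 ✓
Publisher=326: 1 row → ISBN = R72 ✓
The only Publisher value with inconsistent ISBN is Publisher=317.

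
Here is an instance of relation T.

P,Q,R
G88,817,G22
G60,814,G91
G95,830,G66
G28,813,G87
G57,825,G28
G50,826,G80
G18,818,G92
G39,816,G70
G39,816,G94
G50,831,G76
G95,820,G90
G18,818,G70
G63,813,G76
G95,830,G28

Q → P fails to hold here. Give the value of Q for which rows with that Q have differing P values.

813

Q=817: 1 row → P = G88 ✓
Q=814: 1 row → P = G60 ✓
Q=830: 2 rows → P = G95, G95 ✓
Q=813: 2 rows → P takes values {G28, G63} — violation
Q=825: 1 row → P = G57 ✓
Q=826: 1 row → P = G50 ✓
Q=818: 2 rows → P = G18, G18 ✓
Q=816: 2 rows → P = G39, G39 ✓
Q=831: 1 row → P = G50 ✓
Q=820: 1 row → P = G95 ✓
The only Q value with inconsistent P is Q=813.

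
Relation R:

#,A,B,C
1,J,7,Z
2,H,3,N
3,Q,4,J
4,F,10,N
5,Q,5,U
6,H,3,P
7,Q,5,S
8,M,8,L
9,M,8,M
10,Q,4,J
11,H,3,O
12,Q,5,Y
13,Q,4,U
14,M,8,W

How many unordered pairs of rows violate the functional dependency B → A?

0

B=3: all 3 rows agree on A — 0 pairs.
B=4: all 3 rows agree on A — 0 pairs.
B=5: all 3 rows agree on A — 0 pairs.
B=8: all 3 rows agree on A — 0 pairs.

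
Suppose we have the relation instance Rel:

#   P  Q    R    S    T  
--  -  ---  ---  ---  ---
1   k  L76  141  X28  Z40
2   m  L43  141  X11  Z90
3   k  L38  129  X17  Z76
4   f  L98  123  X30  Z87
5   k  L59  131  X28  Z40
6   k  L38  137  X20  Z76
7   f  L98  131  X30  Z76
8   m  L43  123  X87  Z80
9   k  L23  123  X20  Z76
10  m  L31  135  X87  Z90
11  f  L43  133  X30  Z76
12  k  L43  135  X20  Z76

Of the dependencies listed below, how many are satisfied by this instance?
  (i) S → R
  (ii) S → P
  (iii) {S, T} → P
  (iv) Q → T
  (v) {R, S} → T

(i) S → R: S=X28: rows 1, 5 → R takes values {141, 131} — violation; S=X30: rows 4, 7, 11 → R takes values {123, 131, 133} — violation; S=X20: rows 6, 9, 12 → R takes values {137, 123, 135} — violation; S=X87: rows 8, 10 → R takes values {123, 135} — violation — fails.
(ii) S → P: every LHS value maps to a single RHS value — holds.
(iii) {S, T} → P: every LHS value maps to a single RHS value — holds.
(iv) Q → T: Q=L43: rows 2, 8, 11, 12 → T takes values {Z90, Z80, Z76} — violation; Q=L98: rows 4, 7 → T takes values {Z87, Z76} — violation — fails.
(v) {R, S} → T: every LHS value maps to a single RHS value — holds.
3 of the 5 dependencies hold.

3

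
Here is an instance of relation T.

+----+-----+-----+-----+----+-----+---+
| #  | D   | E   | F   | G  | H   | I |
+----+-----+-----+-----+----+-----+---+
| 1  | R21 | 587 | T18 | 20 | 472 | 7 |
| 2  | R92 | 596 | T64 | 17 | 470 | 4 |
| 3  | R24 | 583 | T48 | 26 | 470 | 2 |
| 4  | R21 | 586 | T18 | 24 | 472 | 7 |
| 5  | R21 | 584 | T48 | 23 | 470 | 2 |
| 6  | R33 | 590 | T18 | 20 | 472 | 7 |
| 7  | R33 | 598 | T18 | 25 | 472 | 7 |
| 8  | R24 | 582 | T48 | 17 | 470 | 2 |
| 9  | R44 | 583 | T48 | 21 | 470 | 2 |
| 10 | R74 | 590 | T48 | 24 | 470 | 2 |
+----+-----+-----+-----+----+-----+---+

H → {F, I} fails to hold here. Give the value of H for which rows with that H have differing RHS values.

470

H=472: rows 1, 4, 6, 7 → {F,I} = (T18, 7), (T18, 7), (T18, 7), (T18, 7) ✓
H=470: rows 2, 3, 5, 8, 9, 10 → {F,I} takes values {(T64, 4), (T48, 2)} — violation
The only H value with inconsistent RHS is H=470.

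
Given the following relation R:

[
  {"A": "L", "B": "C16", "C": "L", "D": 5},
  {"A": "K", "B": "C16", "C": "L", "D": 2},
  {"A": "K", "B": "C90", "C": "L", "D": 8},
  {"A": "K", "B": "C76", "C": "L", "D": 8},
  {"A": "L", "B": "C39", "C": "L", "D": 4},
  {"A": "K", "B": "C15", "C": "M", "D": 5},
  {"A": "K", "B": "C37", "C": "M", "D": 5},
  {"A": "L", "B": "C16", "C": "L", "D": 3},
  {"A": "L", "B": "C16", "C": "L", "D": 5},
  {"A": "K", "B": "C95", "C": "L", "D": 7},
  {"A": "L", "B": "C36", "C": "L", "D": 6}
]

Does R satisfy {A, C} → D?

(A=L, C=L): 5 rows → D takes values {5, 4, 3, 6} — violation
(A=K, C=L): 4 rows → D takes values {2, 8, 7} — violation
(A=K, C=M): 2 rows → D = 5, 5 ✓
Two rows agree on {A, C} but differ on D, so {A, C} → D does not hold.

No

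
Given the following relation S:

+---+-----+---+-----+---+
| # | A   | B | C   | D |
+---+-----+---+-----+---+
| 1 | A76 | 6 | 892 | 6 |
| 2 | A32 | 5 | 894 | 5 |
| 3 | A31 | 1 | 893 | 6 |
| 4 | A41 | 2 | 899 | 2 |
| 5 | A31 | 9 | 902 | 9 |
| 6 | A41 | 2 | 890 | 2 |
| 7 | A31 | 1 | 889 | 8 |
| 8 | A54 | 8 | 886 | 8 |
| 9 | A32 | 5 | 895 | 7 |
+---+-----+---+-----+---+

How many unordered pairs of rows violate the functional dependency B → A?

B=5: all 2 rows agree on A — 0 pairs.
B=1: all 2 rows agree on A — 0 pairs.
B=2: all 2 rows agree on A — 0 pairs.

0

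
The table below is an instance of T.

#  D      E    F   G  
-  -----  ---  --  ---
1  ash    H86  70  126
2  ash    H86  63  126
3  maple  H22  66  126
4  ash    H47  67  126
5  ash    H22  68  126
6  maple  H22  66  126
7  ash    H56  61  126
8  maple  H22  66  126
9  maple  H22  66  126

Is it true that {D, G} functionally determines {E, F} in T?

No

(D=ash, G=126): rows 1, 2, 4, 5, 7 → {E,F} takes values {(H86, 70), (H86, 63), (H47, 67), (H22, 68), (H56, 61)} — violation
(D=maple, G=126): rows 3, 6, 8, 9 → {E,F} = (H22, 66), (H22, 66), (H22, 66), (H22, 66) ✓
Two rows agree on {D, G} but differ on {E, F}, so {D, G} -> {E, F} does not hold.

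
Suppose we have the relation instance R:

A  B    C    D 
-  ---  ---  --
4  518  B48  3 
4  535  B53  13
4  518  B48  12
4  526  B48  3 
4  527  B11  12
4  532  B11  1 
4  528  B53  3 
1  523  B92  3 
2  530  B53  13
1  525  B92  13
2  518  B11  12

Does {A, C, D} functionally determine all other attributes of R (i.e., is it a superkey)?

Two distinct rows share (A=4, C=B48, D=3), so {A, C, D} does not determine every attribute — not a superkey.

No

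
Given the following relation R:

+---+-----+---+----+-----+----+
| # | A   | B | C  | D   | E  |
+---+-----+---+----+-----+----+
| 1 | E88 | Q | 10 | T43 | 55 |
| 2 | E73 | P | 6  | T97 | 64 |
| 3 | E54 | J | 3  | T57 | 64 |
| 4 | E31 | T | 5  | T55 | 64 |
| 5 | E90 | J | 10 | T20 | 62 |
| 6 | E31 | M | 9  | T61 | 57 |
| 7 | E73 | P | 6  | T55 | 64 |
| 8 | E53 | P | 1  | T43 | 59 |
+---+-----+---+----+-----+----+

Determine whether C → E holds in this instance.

No

C=10: rows 1, 5 → E takes values {55, 62} — violation
C=6: rows 2, 7 → E = 64, 64 ✓
C=3: row 3 → E = 64 ✓
C=5: row 4 → E = 64 ✓
C=9: row 6 → E = 57 ✓
C=1: row 8 → E = 59 ✓
Two rows agree on C but differ on E, so C → E does not hold.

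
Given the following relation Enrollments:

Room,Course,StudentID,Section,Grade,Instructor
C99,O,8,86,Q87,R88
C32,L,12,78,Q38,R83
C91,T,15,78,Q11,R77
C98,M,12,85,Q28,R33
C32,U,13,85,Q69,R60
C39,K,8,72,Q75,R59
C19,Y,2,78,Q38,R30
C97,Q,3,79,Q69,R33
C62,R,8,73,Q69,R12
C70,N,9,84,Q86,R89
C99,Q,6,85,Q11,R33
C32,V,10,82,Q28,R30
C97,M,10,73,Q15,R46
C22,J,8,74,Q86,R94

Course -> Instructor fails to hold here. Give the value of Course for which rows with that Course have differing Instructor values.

Course=O: 1 row → Instructor = R88 ✓
Course=L: 1 row → Instructor = R83 ✓
Course=T: 1 row → Instructor = R77 ✓
Course=M: 2 rows → Instructor takes values {R33, R46} — violation
Course=U: 1 row → Instructor = R60 ✓
Course=K: 1 row → Instructor = R59 ✓
Course=Y: 1 row → Instructor = R30 ✓
Course=Q: 2 rows → Instructor = R33, R33 ✓
Course=R: 1 row → Instructor = R12 ✓
Course=N: 1 row → Instructor = R89 ✓
Course=V: 1 row → Instructor = R30 ✓
Course=J: 1 row → Instructor = R94 ✓
The only Course value with inconsistent Instructor is Course=M.

M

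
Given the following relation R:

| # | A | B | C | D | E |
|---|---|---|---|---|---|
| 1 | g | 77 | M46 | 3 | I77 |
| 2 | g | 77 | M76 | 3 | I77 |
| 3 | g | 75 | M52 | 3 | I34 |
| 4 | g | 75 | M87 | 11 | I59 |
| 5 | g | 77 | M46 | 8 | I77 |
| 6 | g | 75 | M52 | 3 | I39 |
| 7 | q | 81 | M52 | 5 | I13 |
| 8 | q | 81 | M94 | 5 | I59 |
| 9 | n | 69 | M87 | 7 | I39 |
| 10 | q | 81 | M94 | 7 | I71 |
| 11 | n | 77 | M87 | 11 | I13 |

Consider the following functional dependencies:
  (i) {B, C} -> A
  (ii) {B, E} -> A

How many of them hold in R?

2

(i) {B, C} -> A: every LHS value maps to a single RHS value — holds.
(ii) {B, E} -> A: every LHS value maps to a single RHS value — holds.
2 of the 2 dependencies hold.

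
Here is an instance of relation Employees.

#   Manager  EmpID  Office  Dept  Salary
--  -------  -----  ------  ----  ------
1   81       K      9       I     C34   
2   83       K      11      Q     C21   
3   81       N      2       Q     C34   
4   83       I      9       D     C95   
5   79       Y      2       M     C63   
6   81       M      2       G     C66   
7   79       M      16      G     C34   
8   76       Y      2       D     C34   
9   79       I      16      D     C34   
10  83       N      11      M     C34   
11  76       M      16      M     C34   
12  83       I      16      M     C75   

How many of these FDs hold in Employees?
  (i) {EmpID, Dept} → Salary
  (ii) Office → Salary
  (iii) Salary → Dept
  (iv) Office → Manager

(i) {EmpID, Dept} → Salary: (EmpID=I, Dept=D): rows 4, 9 → Salary takes values {C95, C34} — violation; (EmpID=M, Dept=G): rows 6, 7 → Salary takes values {C66, C34} — violation — fails.
(ii) Office → Salary: Office=9: rows 1, 4 → Salary takes values {C34, C95} — violation; Office=11: rows 2, 10 → Salary takes values {C21, C34} — violation; Office=2: rows 3, 5, 6, 8 → Salary takes values {C34, C63, C66} — violation; Office=16: rows 7, 9, 11, 12 → Salary takes values {C34, C75} — violation — fails.
(iii) Salary → Dept: Salary=C34: rows 1, 3, 7, 8, 9, 10, 11 → Dept takes values {I, Q, G, D, M} — violation — fails.
(iv) Office → Manager: Office=9: rows 1, 4 → Manager takes values {81, 83} — violation; Office=2: rows 3, 5, 6, 8 → Manager takes values {81, 79, 76} — violation; Office=16: rows 7, 9, 11, 12 → Manager takes values {79, 76, 83} — violation — fails.
None of the 4 dependencies hold.

0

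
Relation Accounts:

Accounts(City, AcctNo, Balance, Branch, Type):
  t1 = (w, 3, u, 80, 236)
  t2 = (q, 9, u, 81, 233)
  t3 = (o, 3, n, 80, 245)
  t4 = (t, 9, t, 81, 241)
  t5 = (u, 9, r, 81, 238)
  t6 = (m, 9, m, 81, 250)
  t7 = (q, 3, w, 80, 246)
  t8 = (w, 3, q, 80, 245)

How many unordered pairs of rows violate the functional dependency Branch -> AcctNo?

0

Branch=80: all 4 rows agree on AcctNo — 0 pairs.
Branch=81: all 4 rows agree on AcctNo — 0 pairs.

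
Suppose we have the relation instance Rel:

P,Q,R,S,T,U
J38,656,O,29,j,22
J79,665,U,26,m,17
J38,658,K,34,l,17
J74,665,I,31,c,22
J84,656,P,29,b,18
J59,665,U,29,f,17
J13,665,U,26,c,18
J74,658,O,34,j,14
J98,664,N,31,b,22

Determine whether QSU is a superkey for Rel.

All 9 rows have distinct QSU values, so QSU → (all attributes) holds and QSU is a superkey.

Yes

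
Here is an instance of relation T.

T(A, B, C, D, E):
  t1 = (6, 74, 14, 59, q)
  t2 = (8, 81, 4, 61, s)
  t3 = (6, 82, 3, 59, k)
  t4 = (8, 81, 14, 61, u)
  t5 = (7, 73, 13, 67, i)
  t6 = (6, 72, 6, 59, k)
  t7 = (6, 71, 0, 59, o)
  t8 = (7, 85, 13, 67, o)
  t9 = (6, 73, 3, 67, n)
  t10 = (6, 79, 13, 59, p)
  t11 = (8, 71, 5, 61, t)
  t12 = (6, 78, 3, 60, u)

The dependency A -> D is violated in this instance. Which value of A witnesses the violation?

A=6: rows 1, 3, 6, 7, 9, 10, 12 → D takes values {59, 67, 60} — violation
A=8: rows 2, 4, 11 → D = 61, 61, 61 ✓
A=7: rows 5, 8 → D = 67, 67 ✓
The only A value with inconsistent D is A=6.

6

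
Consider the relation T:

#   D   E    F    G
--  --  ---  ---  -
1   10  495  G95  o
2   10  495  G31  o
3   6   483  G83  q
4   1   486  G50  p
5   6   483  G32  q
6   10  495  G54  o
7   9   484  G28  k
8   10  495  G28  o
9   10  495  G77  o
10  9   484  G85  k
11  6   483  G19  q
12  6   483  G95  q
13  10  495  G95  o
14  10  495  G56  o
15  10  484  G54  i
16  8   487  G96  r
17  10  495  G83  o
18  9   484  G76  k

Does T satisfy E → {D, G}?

No

E=495: rows 1, 2, 6, 8, 9, 13, 14, 17 → {D,G} = (10, o), (10, o), (10, o), (10, o), (10, o), (10, o), (10, o), (10, o) ✓
E=483: rows 3, 5, 11, 12 → {D,G} = (6, q), (6, q), (6, q), (6, q) ✓
E=486: row 4 → {D,G} = (1, p) ✓
E=484: rows 7, 10, 15, 18 → {D,G} takes values {(9, k), (10, i)} — violation
E=487: row 16 → {D,G} = (8, r) ✓
Two rows agree on E but differ on {D, G}, so E → {D, G} does not hold.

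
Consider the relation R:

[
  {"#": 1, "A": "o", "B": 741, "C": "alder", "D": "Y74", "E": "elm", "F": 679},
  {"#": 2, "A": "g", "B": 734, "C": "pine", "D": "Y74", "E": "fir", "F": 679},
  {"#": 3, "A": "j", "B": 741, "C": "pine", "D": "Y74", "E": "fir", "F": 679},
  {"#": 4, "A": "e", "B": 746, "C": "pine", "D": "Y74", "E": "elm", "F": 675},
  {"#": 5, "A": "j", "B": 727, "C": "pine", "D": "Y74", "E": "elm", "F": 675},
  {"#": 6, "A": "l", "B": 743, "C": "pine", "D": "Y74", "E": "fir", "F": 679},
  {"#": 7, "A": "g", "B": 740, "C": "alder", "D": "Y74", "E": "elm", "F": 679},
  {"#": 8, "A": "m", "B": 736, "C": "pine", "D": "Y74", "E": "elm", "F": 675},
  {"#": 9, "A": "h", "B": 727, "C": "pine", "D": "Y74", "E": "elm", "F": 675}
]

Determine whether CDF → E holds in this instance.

(C=alder, D=Y74, F=679): rows 1, 7 → E = elm, elm ✓
(C=pine, D=Y74, F=679): rows 2, 3, 6 → E = fir, fir, fir ✓
(C=pine, D=Y74, F=675): rows 4, 5, 8, 9 → E = elm, elm, elm, elm ✓
Every CDF value is associated with a single E value, so CDF → E holds.

Yes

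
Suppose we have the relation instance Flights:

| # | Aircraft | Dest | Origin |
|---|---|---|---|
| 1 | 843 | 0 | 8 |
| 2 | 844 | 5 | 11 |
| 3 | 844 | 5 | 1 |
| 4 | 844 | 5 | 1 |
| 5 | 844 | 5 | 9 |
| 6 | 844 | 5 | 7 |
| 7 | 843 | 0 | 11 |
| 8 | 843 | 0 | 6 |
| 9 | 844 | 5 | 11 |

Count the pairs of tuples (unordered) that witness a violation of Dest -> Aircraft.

0

Dest=0: all 3 rows agree on Aircraft — 0 pairs.
Dest=5: all 6 rows agree on Aircraft — 0 pairs.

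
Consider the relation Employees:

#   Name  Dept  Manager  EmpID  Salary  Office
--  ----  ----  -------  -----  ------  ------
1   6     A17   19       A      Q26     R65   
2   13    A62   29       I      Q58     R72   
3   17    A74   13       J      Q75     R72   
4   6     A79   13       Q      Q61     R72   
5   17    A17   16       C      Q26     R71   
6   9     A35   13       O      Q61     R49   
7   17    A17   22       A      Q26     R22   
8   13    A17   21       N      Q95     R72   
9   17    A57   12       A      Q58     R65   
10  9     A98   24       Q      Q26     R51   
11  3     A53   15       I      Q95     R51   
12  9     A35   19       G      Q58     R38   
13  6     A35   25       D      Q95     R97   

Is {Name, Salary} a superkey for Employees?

No

Rows 5 and 7 have the same {Name, Salary} value (Name=17, Salary=Q26) but are distinct tuples, so {Name, Salary} does not determine every attribute — not a superkey.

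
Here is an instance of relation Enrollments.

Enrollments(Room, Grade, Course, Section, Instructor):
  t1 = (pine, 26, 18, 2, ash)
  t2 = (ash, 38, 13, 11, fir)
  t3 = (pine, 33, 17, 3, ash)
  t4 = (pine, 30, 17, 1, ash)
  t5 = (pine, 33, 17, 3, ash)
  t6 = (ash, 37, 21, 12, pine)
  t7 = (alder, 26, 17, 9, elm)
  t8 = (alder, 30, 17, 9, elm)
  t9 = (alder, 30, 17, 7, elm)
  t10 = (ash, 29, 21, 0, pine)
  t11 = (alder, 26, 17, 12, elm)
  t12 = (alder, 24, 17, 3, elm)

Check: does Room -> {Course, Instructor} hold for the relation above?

No

Room=pine: rows 1, 3, 4, 5 → {Course,Instructor} takes values {(18, ash), (17, ash)} — violation
Room=ash: rows 2, 6, 10 → {Course,Instructor} takes values {(13, fir), (21, pine)} — violation
Room=alder: rows 7, 8, 9, 11, 12 → {Course,Instructor} = (17, elm), (17, elm), (17, elm), (17, elm), (17, elm) ✓
Two rows agree on Room but differ on {Course, Instructor}, so Room -> {Course, Instructor} does not hold.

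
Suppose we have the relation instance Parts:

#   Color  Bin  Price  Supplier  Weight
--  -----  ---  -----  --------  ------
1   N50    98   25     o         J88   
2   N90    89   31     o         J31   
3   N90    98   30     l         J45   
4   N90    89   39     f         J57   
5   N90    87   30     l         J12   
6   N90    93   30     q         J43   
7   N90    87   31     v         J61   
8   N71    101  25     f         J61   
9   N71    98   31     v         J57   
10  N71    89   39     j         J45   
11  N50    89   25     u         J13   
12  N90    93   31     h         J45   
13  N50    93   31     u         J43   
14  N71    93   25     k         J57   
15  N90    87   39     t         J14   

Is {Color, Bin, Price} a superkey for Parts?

Yes

All 15 rows have distinct {Color, Bin, Price} values, so {Color, Bin, Price} → (all attributes) holds and {Color, Bin, Price} is a superkey.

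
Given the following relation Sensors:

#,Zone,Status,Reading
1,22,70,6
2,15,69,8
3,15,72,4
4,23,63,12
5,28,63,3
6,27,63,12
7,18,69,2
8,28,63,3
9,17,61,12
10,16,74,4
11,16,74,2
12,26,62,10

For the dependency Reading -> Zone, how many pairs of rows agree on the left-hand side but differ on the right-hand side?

5

Reading=4: violating pairs (3,10) — 1 pair.
Reading=12: violating pairs (4,6), (4,9), (6,9) — 3 pairs.
Reading=3: all 2 rows agree on Zone — 0 pairs.
Reading=2: violating pairs (7,11) — 1 pair.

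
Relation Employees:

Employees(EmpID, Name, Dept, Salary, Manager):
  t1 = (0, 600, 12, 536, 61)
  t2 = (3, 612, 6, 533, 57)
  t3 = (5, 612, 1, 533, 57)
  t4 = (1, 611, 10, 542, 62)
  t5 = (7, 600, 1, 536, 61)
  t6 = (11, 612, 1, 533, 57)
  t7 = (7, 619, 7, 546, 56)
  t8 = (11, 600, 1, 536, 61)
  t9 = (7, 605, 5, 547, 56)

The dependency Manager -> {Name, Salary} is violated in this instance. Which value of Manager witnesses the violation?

Manager=61: rows 1, 5, 8 → {Name,Salary} = (600, 536), (600, 536), (600, 536) ✓
Manager=57: rows 2, 3, 6 → {Name,Salary} = (612, 533), (612, 533), (612, 533) ✓
Manager=62: row 4 → {Name,Salary} = (611, 542) ✓
Manager=56: rows 7, 9 → {Name,Salary} takes values {(619, 546), (605, 547)} — violation
The only Manager value with inconsistent RHS is Manager=56.

56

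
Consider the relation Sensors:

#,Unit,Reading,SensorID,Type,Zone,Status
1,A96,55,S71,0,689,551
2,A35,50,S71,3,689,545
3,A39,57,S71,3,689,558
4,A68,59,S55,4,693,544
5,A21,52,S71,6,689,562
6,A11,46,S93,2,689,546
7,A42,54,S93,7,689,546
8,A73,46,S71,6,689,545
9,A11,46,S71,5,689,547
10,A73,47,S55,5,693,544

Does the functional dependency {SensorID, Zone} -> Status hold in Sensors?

No

(SensorID=S71, Zone=689): rows 1, 2, 3, 5, 8, 9 → Status takes values {551, 545, 558, 562, 547} — violation
(SensorID=S55, Zone=693): rows 4, 10 → Status = 544, 544 ✓
(SensorID=S93, Zone=689): rows 6, 7 → Status = 546, 546 ✓
Two rows agree on {SensorID, Zone} but differ on Status, so {SensorID, Zone} -> Status does not hold.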